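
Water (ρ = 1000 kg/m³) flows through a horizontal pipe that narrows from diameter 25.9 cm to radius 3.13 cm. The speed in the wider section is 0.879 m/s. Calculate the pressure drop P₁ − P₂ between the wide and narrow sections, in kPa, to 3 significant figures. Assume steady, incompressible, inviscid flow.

Mass conservation (A₁v₁ = A₂v₂) gives v₂ = 0.879 × 527/30.8 = 15.0 m/s.
With no height change, Bernoulli's equation is P₁ + ½ρv₁² = P₂ + ½ρv₂².
P₁ − P₂ = ½·1000·(15.0² − 0.879²) = ½·1000·226 = 113000 Pa.

ΔP ≈ 113 kPa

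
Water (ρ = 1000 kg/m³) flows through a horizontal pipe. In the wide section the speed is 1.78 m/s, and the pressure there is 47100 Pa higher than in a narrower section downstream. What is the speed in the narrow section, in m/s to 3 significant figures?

Horizontal Bernoulli: P₁ + ½ρv₁² = P₂ + ½ρv₂², so v₂² = v₁² + 2(P₁ − P₂)/ρ.
v₂ = √(1.78² + 2·47100/1000) = √(3.17 + 94.2) = 9.87 m/s.

9.87 m/s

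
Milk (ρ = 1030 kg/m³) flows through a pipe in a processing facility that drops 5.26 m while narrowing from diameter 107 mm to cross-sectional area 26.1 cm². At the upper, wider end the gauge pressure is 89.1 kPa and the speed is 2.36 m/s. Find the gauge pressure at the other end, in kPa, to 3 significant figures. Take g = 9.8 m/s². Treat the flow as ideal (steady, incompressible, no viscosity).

P₂ ≈ 111 kPa

The volume flow rate is constant, so v₂ = (A₁/A₂)v₁ = (89.9/26.1)·2.36 = 8.13 m/s.
Bernoulli: P₁ + ½ρv₁² + ρg h₁ = P₂ + ½ρv₂² + ρg h₂, so P₂ = P₁ + ½ρ(v₁² − v₂²) − ρg(h₂ − h₁).
P₂ = 89100 + ½·1030·(2.36² − 8.13²) − 1030·9.8·(−5.26) = 89100 + (-31200) − (-53100) = 111000 Pa.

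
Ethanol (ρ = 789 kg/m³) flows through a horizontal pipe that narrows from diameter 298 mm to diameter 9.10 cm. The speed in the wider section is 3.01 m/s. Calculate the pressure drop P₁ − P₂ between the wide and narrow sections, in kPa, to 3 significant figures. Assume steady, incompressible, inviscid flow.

Continuity gives A₁v₁ = A₂v₂, so v₂ = (697 cm²)/(65.0 cm²) × 3.01 m/s = 32.3 m/s.
Along the horizontal streamline, P + ½ρv² is constant.
P₁ − P₂ = ½·789·(32.3² − 3.01²) = ½·789·1030 = 407000 Pa.

407 kPa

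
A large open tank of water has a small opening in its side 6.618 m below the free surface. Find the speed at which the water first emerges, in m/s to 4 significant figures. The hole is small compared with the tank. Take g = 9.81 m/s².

v ≈ 11.39 m/s

Torricelli's result v = √(2gh) gives v = √(2·9.81·6.618) = 11.39 m/s.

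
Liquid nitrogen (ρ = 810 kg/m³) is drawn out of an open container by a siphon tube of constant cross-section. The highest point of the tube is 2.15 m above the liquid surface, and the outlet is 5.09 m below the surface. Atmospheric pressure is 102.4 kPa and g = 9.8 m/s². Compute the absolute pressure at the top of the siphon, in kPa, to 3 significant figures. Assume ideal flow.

P_top ≈ 44.9 kPa

Bernoulli surface→outlet gives ½v² = g·h_out, so v = √(2·9.8·5.09) = 9.99 m/s.
With constant cross-section the crest speed equals v; applying Bernoulli from the surface up to the crest, P_top = P_atm − ½ρv² − ρg·h_top.
P_top = 102400 − ½·810·9.99² − 810·9.8·2.15 = 44900 Pa.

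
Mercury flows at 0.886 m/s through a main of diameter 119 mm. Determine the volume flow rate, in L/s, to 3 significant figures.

Q = 9.85 L/s

Q = A·v = 0.0111 m² × 0.886 m/s = 0.00985 m³/s.
Converting: 0.00985 m³/s × 1000 = 9.85 L/s.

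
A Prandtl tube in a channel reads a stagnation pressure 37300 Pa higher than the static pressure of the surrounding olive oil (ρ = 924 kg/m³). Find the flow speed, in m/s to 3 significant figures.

Bernoulli between the free stream and the stagnation point: ½ρv² = P_stag − P_static.
v = √(2ΔP/ρ) = √(2·37300/924) = 8.99 m/s.

8.99 m/s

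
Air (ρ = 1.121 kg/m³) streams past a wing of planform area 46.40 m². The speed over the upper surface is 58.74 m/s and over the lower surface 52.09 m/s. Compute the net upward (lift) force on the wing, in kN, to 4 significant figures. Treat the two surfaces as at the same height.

19.17 kN

With equal heights on the two surfaces, Bernoulli gives P_lower − P_upper = ½ρ(v_upper² − v_lower²).
ΔP = ½·1.121·(58.74² − 52.09²) = 413.1 Pa.
Lift = ΔP · A = 413.1 × 46.40 = 19170 N.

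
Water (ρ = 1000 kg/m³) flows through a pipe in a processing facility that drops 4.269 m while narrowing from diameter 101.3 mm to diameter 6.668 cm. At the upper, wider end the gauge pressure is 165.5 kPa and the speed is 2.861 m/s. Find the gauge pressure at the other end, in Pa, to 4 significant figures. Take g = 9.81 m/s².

189700 Pa

The volume flow rate is constant, so v₂ = (A₁/A₂)v₁ = (80.60/34.92)·2.861 = 6.603 m/s.
Bernoulli: P₁ + ½ρv₁² + ρg h₁ = P₂ + ½ρv₂² + ρg h₂, so P₂ = P₁ + ½ρ(v₁² − v₂²) − ρg(h₂ − h₁).
P₂ = 165500 + ½·1000·(2.861² − 6.603²) − 1000·9.81·(−4.269) = 165500 + (-17710) − (-41880) = 189700 Pa.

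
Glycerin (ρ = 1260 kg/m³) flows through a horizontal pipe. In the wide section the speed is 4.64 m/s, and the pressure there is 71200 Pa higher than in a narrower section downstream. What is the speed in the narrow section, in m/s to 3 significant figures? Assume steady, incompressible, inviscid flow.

Along the level pipe P + ½ρv² is conserved, hence v₂² = v₁² + 2(P₁ − P₂)/ρ.
v₂ = √(4.64² + 2·71200/1260) = √(21.5 + 113) = 11.6 m/s.

v₂ = 11.6 m/s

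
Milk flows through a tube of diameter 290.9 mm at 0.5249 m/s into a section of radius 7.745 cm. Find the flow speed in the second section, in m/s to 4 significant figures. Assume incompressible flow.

Mass conservation (A₁v₁ = A₂v₂) gives v₂ = 0.5249 × 664.6/188.4 = 1.851 m/s.

v₂ ≈ 1.851 m/s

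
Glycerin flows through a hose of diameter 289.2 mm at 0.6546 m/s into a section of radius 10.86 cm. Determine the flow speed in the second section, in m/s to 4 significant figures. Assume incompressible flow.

v₂ ≈ 1.161 m/s

Mass conservation (A₁v₁ = A₂v₂) gives v₂ = 0.6546 × 656.9/370.5 = 1.161 m/s.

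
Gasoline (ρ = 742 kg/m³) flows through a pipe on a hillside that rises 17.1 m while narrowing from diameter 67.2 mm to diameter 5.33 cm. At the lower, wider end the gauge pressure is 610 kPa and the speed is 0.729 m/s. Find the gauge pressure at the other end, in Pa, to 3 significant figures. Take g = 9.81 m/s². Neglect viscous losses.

By continuity, v₂ = v₁·A₁/A₂ = 0.729·(35.5/22.3) = 1.16 m/s.
Bernoulli: P₁ + ½ρv₁² + ρg h₁ = P₂ + ½ρv₂² + ρg h₂, so P₂ = P₁ + ½ρ(v₁² − v₂²) − ρg(h₂ − h₁).
P₂ = 610000 + ½·742·(0.729² − 1.16²) − 742·9.81·(+17.1) = 610000 + (-301) − (124000) = 485000 Pa.

P₂ ≈ 485000 Pa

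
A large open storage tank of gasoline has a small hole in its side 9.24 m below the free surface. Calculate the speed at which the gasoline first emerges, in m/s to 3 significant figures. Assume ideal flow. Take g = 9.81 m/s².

Bernoulli from surface to hole (P equal, v_surface ≈ 0): v = √(2gh) = √(2×9.81×9.24) = 13.5 m/s.

v = 13.5 m/s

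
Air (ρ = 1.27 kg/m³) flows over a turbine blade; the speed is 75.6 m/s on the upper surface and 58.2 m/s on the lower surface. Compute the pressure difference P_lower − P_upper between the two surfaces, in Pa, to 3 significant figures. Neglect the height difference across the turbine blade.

Bernoulli (same height): P_lower − P_upper = ½ρ(v_upper² − v_lower²).
ΔP = ½·1.27·(75.6² − 58.2²) = 1480 Pa.

ΔP ≈ 1480 Pa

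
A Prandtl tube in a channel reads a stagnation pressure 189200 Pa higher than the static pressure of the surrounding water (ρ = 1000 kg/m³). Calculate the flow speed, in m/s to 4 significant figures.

v = 19.45 m/s

At the stagnation point the flow is brought to rest, so Bernoulli gives P_stag − P_static = ½ρv².
v = √(2ΔP/ρ) = √(2·189200/1000) = 19.45 m/s.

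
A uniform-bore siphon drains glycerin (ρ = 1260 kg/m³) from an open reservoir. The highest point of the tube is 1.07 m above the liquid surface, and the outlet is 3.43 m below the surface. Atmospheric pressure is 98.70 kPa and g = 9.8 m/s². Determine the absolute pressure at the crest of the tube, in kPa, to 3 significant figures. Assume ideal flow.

The outlet speed comes from Torricelli: v = √(2g·3.43) = 8.20 m/s.
With constant cross-section the crest speed equals v; applying Bernoulli from the surface up to the crest, P_top = P_atm − ½ρv² − ρg·h_top.
P_top = 98700 − ½·1260·8.20² − 1260·9.8·1.07 = 43100 Pa.

P_top ≈ 43.1 kPa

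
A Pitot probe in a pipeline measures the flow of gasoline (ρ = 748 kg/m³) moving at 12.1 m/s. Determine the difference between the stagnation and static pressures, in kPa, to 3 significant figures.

The dynamic pressure equals the rise in static pressure at the stagnation point: ΔP = ½ρv².
ΔP = ½·748·12.1² = 54800 Pa.

ΔP = 54.8 kPa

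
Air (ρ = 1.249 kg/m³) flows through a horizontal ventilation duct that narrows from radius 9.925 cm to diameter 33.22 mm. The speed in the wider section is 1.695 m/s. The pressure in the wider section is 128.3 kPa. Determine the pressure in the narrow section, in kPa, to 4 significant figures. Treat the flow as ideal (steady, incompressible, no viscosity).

By continuity, v₂ = v₁·A₁/A₂ = 1.695·(309.5/8.667) = 60.52 m/s.
Bernoulli (h₁ = h₂): P₁ − P₂ = ½ρ(v₂² − v₁²).
P₂ = P₁ − ½ρ(v₂² − v₁²) = 128300 − ½·1.249·(60.52² − 1.695²) = 128300 − 2285 = 126000 Pa.

P₂ ≈ 126.0 kPa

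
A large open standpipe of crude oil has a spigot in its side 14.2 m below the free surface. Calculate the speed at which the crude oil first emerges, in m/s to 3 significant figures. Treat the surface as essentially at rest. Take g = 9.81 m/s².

The surface is effectively still and both ends are open, so ½v² = gh and v = √(2·9.81·14.2) = 16.7 m/s.

v = 16.7 m/s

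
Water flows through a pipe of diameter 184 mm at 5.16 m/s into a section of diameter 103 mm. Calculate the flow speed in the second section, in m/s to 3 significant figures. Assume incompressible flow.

v₂ ≈ 16.5 m/s

Mass conservation (A₁v₁ = A₂v₂) gives v₂ = 5.16 × 266/83.3 = 16.5 m/s.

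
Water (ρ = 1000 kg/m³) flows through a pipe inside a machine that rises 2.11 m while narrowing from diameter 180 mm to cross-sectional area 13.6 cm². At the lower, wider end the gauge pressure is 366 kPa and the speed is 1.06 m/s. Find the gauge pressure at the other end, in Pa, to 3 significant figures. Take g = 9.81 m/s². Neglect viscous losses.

149000 Pa

The volume flow rate is constant, so v₂ = (A₁/A₂)v₁ = (254/13.6)·1.06 = 19.8 m/s.
Energy conservation along the streamline gives P₂ = P₁ − ½ρ(v₂² − v₁²) − ρg(h₂ − h₁).
P₂ = 366000 + ½·1000·(1.06² − 19.8²) − 1000·9.81·(+2.11) = 366000 + (-196000) − (20700) = 149000 Pa.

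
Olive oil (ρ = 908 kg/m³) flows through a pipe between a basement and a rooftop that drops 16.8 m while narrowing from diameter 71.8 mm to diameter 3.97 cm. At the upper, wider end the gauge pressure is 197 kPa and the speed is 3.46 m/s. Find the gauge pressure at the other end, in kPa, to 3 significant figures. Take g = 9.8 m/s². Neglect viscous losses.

294 kPa

The volume flow rate is constant, so v₂ = (A₁/A₂)v₁ = (40.5/12.4)·3.46 = 11.3 m/s.
Bernoulli: P₁ + ½ρv₁² + ρg h₁ = P₂ + ½ρv₂² + ρg h₂, so P₂ = P₁ + ½ρ(v₁² − v₂²) − ρg(h₂ − h₁).
P₂ = 197000 + ½·908·(3.46² − 11.3²) − 908·9.8·(−16.8) = 197000 + (-52700) − (-149000) = 294000 Pa.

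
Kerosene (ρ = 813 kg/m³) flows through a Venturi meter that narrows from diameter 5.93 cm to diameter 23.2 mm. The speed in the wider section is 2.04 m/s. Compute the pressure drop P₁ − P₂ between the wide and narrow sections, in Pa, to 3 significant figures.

Continuity gives A₁v₁ = A₂v₂, so v₂ = (27.6 cm²)/(4.23 cm²) × 2.04 m/s = 13.3 m/s.
The pipe is horizontal, so Bernoulli reduces to P₁ + ½ρv₁² = P₂ + ½ρv₂².
P₁ − P₂ = ½·813·(13.3² − 2.04²) = ½·813·173 = 70500 Pa.

ΔP = 70500 Pa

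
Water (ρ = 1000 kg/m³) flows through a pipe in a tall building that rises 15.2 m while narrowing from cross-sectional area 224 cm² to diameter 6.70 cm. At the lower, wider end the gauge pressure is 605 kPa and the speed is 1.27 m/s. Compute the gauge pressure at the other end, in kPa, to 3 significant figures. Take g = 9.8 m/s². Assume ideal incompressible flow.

Continuity gives A₁v₁ = A₂v₂, so v₂ = (224 cm²)/(35.3 cm²) × 1.27 m/s = 8.07 m/s.
Energy conservation along the streamline gives P₂ = P₁ − ½ρ(v₂² − v₁²) − ρg(h₂ − h₁).
P₂ = 605000 + ½·1000·(1.27² − 8.07²) − 1000·9.8·(+15.2) = 605000 + (-31700) − (149000) = 424000 Pa.

P₂ = 424 kPa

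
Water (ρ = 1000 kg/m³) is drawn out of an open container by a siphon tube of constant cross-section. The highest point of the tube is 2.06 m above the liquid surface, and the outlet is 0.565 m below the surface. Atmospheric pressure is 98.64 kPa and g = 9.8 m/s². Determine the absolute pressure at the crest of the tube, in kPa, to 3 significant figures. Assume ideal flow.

72.9 kPa

From the surface to the outlet (both open to atmosphere, surface at rest): v = √(2g·h_out) = √(2·9.8·0.565) = 3.33 m/s.
With constant cross-section the crest speed equals v; applying Bernoulli from the surface up to the crest, P_top = P_atm − ½ρv² − ρg·h_top.
P_top = 98640 − ½·1000·3.33² − 1000·9.8·2.06 = 72900 Pa.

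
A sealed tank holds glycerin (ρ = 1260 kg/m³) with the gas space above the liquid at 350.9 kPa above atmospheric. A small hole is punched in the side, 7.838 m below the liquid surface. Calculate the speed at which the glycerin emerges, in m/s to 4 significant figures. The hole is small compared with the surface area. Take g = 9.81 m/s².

v = 26.66 m/s

Take point 1 at the surface (v₁ ≈ 0) and point 2 at the hole (at atmospheric pressure). Bernoulli: P₁ + ρg h = P_atm + ½ρv₂².
With P₁ − P_atm = 350900 Pa, v₂ = √(2gh + 2ΔP/ρ) = √(2·9.81·7.838 + 2·350900/1260) = 26.66 m/s.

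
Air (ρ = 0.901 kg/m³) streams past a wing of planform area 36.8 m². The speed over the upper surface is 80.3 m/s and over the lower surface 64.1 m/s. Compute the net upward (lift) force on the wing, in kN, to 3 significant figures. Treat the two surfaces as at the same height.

F ≈ 38.8 kN

From P + ½ρv² = const at equal height, P_low − P_up = ½ρ(v_up² − v_low²).
ΔP = ½·0.901·(80.3² − 64.1²) = 1050 Pa.
Lift = ΔP · A = 1050 × 36.8 = 38800 N.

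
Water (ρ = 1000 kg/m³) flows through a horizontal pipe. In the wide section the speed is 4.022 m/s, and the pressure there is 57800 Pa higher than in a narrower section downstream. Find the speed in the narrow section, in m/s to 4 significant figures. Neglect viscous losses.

v₂ ≈ 11.48 m/s

With h₁ = h₂, rearranging Bernoulli gives v₂ = √(v₁² + 2ΔP/ρ).
v₂ = √(4.022² + 2·57800/1000) = √(16.18 + 115.6) = 11.48 m/s.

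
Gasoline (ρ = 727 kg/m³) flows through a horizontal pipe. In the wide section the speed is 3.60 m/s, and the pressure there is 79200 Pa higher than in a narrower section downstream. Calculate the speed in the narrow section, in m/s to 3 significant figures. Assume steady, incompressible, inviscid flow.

v₂ = 15.2 m/s

Horizontal Bernoulli: P₁ + ½ρv₁² = P₂ + ½ρv₂², so v₂² = v₁² + 2(P₁ − P₂)/ρ.
v₂ = √(3.60² + 2·79200/727) = √(13.0 + 218) = 15.2 m/s.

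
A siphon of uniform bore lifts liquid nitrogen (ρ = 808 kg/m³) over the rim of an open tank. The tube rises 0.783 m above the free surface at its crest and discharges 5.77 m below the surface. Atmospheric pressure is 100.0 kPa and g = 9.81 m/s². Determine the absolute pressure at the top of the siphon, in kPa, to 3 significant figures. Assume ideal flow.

The outlet speed comes from Torricelli: v = √(2g·5.77) = 10.6 m/s.
The bore is uniform, so the speed at the crest is the same v. Bernoulli surface→crest: P_atm = P_top + ½ρv² + ρg·h_top.
P_top = 100000 − ½·808·10.6² − 808·9.81·0.783 = 48100 Pa.

48.1 kPa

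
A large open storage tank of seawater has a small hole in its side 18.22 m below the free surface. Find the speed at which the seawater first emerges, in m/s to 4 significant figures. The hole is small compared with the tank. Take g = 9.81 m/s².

The surface is effectively still and both ends are open, so ½v² = gh and v = √(2·9.81·18.22) = 18.91 m/s.

18.91 m/s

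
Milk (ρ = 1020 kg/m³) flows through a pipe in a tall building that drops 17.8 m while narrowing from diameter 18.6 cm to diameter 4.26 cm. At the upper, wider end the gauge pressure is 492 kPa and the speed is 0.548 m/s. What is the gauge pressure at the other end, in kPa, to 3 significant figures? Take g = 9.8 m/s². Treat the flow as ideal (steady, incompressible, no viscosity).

P₂ = 614 kPa

By continuity, v₂ = v₁·A₁/A₂ = 0.548·(272/14.3) = 10.4 m/s.
Energy conservation along the streamline gives P₂ = P₁ − ½ρ(v₂² − v₁²) − ρg(h₂ − h₁).
P₂ = 492000 + ½·1020·(0.548² − 10.4²) − 1020·9.8·(−17.8) = 492000 + (-55500) − (-178000) = 614000 Pa.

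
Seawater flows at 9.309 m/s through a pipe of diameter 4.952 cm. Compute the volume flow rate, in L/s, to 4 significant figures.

Q ≈ 17.93 L/s

Q = A·v = 0.001926 m² × 9.309 m/s = 0.01793 m³/s.
Converting: 0.01793 m³/s × 1000 = 17.93 L/s.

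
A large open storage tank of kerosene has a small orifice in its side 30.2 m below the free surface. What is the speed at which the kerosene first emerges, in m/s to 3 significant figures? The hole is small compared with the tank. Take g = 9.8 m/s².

With the surface at rest and both surface and jet at atmospheric pressure, Bernoulli gives ρg h = ½ρv², so v = √(2gh) = √(2·9.8·30.2) = 24.3 m/s.

24.3 m/s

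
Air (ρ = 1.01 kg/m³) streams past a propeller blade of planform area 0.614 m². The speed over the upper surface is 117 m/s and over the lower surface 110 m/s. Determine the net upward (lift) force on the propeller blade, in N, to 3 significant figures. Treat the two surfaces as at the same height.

F ≈ 493 N

From P + ½ρv² = const at equal height, P_low − P_up = ½ρ(v_up² − v_low²).
ΔP = ½·1.01·(117² − 110²) = 802 Pa.
Lift = ΔP · A = 802 × 0.614 = 493 N.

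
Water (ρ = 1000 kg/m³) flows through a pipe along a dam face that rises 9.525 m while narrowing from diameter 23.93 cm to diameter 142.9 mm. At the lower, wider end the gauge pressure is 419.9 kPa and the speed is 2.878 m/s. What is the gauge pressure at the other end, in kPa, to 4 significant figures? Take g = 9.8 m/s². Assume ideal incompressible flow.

By continuity, v₂ = v₁·A₁/A₂ = 2.878·(449.8/160.4) = 8.071 m/s.
Applying Bernoulli between the two ends and solving for P₂: P₂ = P₁ + ½ρ(v₁² − v₂²) − ρgΔh.
P₂ = 419900 + ½·1000·(2.878² − 8.071²) − 1000·9.8·(+9.525) = 419900 + (-28430) − (93340) = 298100 Pa.

P₂ ≈ 298.1 kPa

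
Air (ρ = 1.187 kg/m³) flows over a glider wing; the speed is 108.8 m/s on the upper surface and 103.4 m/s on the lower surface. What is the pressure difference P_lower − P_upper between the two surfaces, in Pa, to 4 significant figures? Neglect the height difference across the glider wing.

680.1 Pa

The pressure is lower where the speed is higher: ΔP = ½ρ(v_up² − v_low²).
ΔP = ½·1.187·(108.8² − 103.4²) = 680.1 Pa.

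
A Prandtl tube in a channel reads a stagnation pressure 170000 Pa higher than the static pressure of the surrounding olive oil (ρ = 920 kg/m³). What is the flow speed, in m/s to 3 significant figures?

The dynamic pressure equals the rise in static pressure at the stagnation point: ΔP = ½ρv².
v = √(2ΔP/ρ) = √(2·170000/920) = 19.2 m/s.

v ≈ 19.2 m/s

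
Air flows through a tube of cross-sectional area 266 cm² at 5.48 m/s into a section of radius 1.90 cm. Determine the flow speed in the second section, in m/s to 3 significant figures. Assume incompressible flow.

v₂ ≈ 129 m/s

By continuity, v₂ = v₁·A₁/A₂ = 5.48·(266/11.3) = 129 m/s.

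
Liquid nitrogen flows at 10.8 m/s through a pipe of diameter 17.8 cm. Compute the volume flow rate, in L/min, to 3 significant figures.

16100 L/min

Q = A·v = 0.0249 m² × 10.8 m/s = 0.269 m³/s.
Converting: 0.269 m³/s × 60000 = 16100 L/min.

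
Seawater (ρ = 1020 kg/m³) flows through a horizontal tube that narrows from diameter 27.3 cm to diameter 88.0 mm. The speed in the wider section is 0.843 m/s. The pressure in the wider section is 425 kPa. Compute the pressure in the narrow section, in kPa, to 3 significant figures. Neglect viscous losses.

392 kPa

By continuity, v₂ = v₁·A₁/A₂ = 0.843·(585/60.8) = 8.11 m/s.
Bernoulli (h₁ = h₂): P₁ − P₂ = ½ρ(v₂² − v₁²).
P₂ = P₁ − ½ρ(v₂² − v₁²) = 425000 − ½·1020·(8.11² − 0.843²) = 425000 − 33200 = 392000 Pa.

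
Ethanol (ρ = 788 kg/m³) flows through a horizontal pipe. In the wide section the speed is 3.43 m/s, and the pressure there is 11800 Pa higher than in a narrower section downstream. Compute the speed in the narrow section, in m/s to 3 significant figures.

v₂ ≈ 6.46 m/s

Horizontal Bernoulli: P₁ + ½ρv₁² = P₂ + ½ρv₂², so v₂² = v₁² + 2(P₁ − P₂)/ρ.
v₂ = √(3.43² + 2·11800/788) = √(11.8 + 29.9) = 6.46 m/s.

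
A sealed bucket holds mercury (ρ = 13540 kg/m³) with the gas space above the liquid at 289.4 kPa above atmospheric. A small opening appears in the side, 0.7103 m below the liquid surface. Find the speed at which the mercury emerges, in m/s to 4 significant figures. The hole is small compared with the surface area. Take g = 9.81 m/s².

Take point 1 at the surface (v₁ ≈ 0) and point 2 at the hole (at atmospheric pressure). Bernoulli: P₁ + ρg h = P_atm + ½ρv₂².
With P₁ − P_atm = 289400 Pa, v₂ = √(2gh + 2ΔP/ρ) = √(2·9.81·0.7103 + 2·289400/13540) = 7.529 m/s.

7.529 m/s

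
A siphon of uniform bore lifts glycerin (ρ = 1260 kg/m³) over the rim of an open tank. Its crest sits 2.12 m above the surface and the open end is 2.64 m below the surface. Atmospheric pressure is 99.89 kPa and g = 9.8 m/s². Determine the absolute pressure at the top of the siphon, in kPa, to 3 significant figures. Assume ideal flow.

P_top ≈ 41.1 kPa

Bernoulli surface→outlet gives ½v² = g·h_out, so v = √(2·9.8·2.64) = 7.19 m/s.
The bore is uniform, so the speed at the crest is the same v. Bernoulli surface→crest: P_atm = P_top + ½ρv² + ρg·h_top.
P_top = 99890 − ½·1260·7.19² − 1260·9.8·2.12 = 41100 Pa.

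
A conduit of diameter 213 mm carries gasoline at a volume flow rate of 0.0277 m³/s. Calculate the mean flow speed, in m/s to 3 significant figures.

Q = 0.0277 m³/s = 0.0277 m³/s.
v = Q/A = 0.0277 / 0.0356 = 0.777 m/s.

v = 0.777 m/s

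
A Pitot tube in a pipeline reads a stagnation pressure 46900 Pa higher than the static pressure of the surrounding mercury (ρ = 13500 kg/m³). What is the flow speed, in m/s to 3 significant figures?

Bernoulli between the free stream and the stagnation point: ½ρv² = P_stag − P_static.
v = √(2ΔP/ρ) = √(2·46900/13500) = 2.64 m/s.

v ≈ 2.64 m/s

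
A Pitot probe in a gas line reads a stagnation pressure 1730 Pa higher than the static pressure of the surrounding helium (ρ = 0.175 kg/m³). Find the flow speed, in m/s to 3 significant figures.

141 m/s

Bernoulli between the free stream and the stagnation point: ½ρv² = P_stag − P_static.
v = √(2ΔP/ρ) = √(2·1730/0.175) = 141 m/s.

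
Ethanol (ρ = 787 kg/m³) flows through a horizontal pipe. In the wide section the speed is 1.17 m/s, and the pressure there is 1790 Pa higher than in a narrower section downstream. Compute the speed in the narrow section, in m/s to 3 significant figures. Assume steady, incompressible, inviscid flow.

v₂ = 2.43 m/s

Horizontal Bernoulli: P₁ + ½ρv₁² = P₂ + ½ρv₂², so v₂² = v₁² + 2(P₁ − P₂)/ρ.
v₂ = √(1.17² + 2·1790/787) = √(1.37 + 4.55) = 2.43 m/s.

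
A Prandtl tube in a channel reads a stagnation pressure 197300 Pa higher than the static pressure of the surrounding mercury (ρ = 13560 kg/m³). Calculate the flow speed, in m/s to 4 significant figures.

v ≈ 5.394 m/s

Bernoulli between the free stream and the stagnation point: ½ρv² = P_stag − P_static.
v = √(2ΔP/ρ) = √(2·197300/13560) = 5.394 m/s.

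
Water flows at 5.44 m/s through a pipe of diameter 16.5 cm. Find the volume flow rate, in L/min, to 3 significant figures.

Q ≈ 6980 L/min

Q = A·v = 0.0214 m² × 5.44 m/s = 0.116 m³/s.
Converting: 0.116 m³/s × 60000 = 6980 L/min.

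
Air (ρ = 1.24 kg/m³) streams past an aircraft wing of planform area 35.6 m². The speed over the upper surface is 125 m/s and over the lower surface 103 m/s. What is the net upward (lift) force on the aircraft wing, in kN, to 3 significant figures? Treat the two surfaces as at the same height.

With equal heights on the two surfaces, Bernoulli gives P_lower − P_upper = ½ρ(v_upper² − v_lower²).
ΔP = ½·1.24·(125² − 103²) = 3110 Pa.
Lift = ΔP · A = 3110 × 35.6 = 111000 N.

F = 111 kN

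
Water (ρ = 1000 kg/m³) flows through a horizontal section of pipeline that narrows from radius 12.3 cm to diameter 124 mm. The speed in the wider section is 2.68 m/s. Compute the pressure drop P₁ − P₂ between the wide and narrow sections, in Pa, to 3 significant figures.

ΔP ≈ 52000 Pa

Mass conservation (A₁v₁ = A₂v₂) gives v₂ = 2.68 × 475/121 = 10.5 m/s.
With no height change, Bernoulli's equation is P₁ + ½ρv₁² = P₂ + ½ρv₂².
P₁ − P₂ = ½·1000·(10.5² − 2.68²) = ½·1000·104 = 52000 Pa.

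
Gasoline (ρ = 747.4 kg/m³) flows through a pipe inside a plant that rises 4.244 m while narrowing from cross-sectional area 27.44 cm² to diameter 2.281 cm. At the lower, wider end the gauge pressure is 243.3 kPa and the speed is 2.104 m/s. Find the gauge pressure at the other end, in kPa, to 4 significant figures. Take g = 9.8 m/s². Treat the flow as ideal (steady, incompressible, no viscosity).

Mass conservation (A₁v₁ = A₂v₂) gives v₂ = 2.104 × 27.44/4.086 = 14.13 m/s.
Energy conservation along the streamline gives P₂ = P₁ − ½ρ(v₂² − v₁²) − ρg(h₂ − h₁).
P₂ = 243300 + ½·747.4·(2.104² − 14.13²) − 747.4·9.8·(+4.244) = 243300 + (-72940) − (31090) = 139300 Pa.

P₂ ≈ 139.3 kPa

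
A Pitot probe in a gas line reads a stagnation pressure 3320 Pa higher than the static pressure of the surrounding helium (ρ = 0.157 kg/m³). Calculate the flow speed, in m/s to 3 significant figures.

206 m/s

Bernoulli between the free stream and the stagnation point: ½ρv² = P_stag − P_static.
v = √(2ΔP/ρ) = √(2·3320/0.157) = 206 m/s.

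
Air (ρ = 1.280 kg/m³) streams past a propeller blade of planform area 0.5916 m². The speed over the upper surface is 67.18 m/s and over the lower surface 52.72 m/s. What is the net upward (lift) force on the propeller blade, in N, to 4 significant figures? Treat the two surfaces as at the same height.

F = 656.4 N

With equal heights on the two surfaces, Bernoulli gives P_lower − P_upper = ½ρ(v_upper² − v_lower²).
ΔP = ½·1.280·(67.18² − 52.72²) = 1110 Pa.
Lift = ΔP · A = 1110 × 0.5916 = 656.4 N.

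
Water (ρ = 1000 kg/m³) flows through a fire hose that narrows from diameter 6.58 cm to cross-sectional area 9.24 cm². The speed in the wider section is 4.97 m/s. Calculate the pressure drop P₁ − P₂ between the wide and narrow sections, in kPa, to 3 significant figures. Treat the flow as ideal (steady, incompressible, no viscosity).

ΔP ≈ 155 kPa

Mass conservation (A₁v₁ = A₂v₂) gives v₂ = 4.97 × 34.0/9.24 = 18.3 m/s.
With no height change, Bernoulli's equation is P₁ + ½ρv₁² = P₂ + ½ρv₂².
P₁ − P₂ = ½·1000·(18.3² − 4.97²) = ½·1000·310 = 155000 Pa.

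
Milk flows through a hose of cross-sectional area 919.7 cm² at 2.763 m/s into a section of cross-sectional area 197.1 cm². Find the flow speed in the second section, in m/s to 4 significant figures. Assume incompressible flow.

v₂ ≈ 12.89 m/s

The volume flow rate is constant, so v₂ = (A₁/A₂)v₁ = (919.7/197.1)·2.763 = 12.89 m/s.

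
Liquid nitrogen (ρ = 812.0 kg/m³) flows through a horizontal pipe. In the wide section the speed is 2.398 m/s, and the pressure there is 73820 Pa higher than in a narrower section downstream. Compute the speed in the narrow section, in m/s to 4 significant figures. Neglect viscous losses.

v₂ = 13.70 m/s

Along the level pipe P + ½ρv² is conserved, hence v₂² = v₁² + 2(P₁ − P₂)/ρ.
v₂ = √(2.398² + 2·73820/812.0) = √(5.750 + 181.8) = 13.70 m/s.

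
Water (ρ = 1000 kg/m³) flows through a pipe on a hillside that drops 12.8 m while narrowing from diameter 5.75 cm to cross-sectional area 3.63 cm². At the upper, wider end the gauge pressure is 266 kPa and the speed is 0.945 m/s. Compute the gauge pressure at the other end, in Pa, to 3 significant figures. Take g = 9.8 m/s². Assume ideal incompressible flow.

P₂ = 369000 Pa

By continuity, v₂ = v₁·A₁/A₂ = 0.945·(26.0/3.63) = 6.76 m/s.
Applying Bernoulli between the two ends and solving for P₂: P₂ = P₁ + ½ρ(v₁² − v₂²) − ρgΔh.
P₂ = 266000 + ½·1000·(0.945² − 6.76²) − 1000·9.8·(−12.8) = 266000 + (-22400) − (-125000) = 369000 Pa.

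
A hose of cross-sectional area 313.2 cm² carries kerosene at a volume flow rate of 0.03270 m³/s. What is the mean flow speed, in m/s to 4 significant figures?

v = 1.044 m/s

Q = 0.03270 m³/s = 0.03270 m³/s.
v = Q/A = 0.03270 / 0.03132 = 1.044 m/s.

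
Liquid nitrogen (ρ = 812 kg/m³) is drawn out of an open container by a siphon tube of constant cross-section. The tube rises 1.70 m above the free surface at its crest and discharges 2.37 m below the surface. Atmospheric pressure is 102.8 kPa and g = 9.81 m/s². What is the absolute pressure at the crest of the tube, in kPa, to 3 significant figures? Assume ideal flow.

70.4 kPa

From the surface to the outlet (both open to atmosphere, surface at rest): v = √(2g·h_out) = √(2·9.81·2.37) = 6.82 m/s.
Continuity keeps v the same throughout the tube; from surface to crest, P_atm + 0 = P_top + ½ρv² + ρg·h_top.
P_top = 102800 − ½·812·6.82² − 812·9.81·1.70 = 70400 Pa.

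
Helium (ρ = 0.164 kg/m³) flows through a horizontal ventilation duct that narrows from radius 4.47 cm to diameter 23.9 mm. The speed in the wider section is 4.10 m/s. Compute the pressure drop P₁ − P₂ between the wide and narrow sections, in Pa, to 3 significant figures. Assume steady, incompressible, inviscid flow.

ΔP ≈ 268 Pa

The volume flow rate is constant, so v₂ = (A₁/A₂)v₁ = (62.8/4.49)·4.10 = 57.4 m/s.
The pipe is horizontal, so Bernoulli reduces to P₁ + ½ρv₁² = P₂ + ½ρv₂².
P₁ − P₂ = ½·0.164·(57.4² − 4.10²) = ½·0.164·3270 = 268 Pa.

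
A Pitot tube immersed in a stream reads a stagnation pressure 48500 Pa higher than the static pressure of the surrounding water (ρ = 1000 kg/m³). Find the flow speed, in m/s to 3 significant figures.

The dynamic pressure equals the rise in static pressure at the stagnation point: ΔP = ½ρv².
v = √(2ΔP/ρ) = √(2·48500/1000) = 9.85 m/s.

9.85 m/s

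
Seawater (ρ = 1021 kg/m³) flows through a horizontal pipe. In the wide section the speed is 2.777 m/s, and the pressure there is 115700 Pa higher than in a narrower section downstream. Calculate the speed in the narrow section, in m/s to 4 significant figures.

v₂ ≈ 15.31 m/s

Along the level pipe P + ½ρv² is conserved, hence v₂² = v₁² + 2(P₁ − P₂)/ρ.
v₂ = √(2.777² + 2·115700/1021) = √(7.712 + 226.6) = 15.31 m/s.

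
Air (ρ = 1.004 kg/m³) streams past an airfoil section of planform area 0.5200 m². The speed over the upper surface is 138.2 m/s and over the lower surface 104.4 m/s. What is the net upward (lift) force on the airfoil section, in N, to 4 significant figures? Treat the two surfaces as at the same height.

With equal heights on the two surfaces, Bernoulli gives P_lower − P_upper = ½ρ(v_upper² − v_lower²).
ΔP = ½·1.004·(138.2² − 104.4²) = 4116 Pa.
Lift = ΔP · A = 4116 × 0.5200 = 2140 N.

F = 2140 N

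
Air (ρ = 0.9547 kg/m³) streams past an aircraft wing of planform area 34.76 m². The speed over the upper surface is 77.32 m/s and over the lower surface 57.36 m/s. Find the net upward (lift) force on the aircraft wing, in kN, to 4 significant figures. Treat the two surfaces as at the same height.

F = 44.60 kN

The faster flow above has the lower pressure; Bernoulli (same height) gives ΔP = ½ρ(v_up² − v_low²).
ΔP = ½·0.9547·(77.32² − 57.36²) = 1283 Pa.
Lift = ΔP · A = 1283 × 34.76 = 44600 N.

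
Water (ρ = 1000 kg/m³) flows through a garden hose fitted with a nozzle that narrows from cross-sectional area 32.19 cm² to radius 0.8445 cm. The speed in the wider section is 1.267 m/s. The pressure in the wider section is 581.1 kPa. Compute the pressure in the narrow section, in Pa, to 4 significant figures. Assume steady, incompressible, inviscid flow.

The volume flow rate is constant, so v₂ = (A₁/A₂)v₁ = (32.19/2.241)·1.267 = 18.20 m/s.
Bernoulli (h₁ = h₂): P₁ − P₂ = ½ρ(v₂² − v₁²).
P₂ = P₁ − ½ρ(v₂² − v₁²) = 581100 − ½·1000·(18.20² − 1.267²) = 581100 − 164900 = 416200 Pa.

P₂ ≈ 416200 Pa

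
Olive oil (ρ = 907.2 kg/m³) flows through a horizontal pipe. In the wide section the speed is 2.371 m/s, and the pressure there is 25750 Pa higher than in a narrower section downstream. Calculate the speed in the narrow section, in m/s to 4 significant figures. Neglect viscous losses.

Horizontal Bernoulli: P₁ + ½ρv₁² = P₂ + ½ρv₂², so v₂² = v₁² + 2(P₁ − P₂)/ρ.
v₂ = √(2.371² + 2·25750/907.2) = √(5.622 + 56.77) = 7.899 m/s.

v₂ = 7.899 m/s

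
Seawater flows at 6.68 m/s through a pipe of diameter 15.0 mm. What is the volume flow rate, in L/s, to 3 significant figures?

Q = A·v = 0.000177 m² × 6.68 m/s = 0.00118 m³/s.
Converting: 0.00118 m³/s × 1000 = 1.18 L/s.

Q ≈ 1.18 L/s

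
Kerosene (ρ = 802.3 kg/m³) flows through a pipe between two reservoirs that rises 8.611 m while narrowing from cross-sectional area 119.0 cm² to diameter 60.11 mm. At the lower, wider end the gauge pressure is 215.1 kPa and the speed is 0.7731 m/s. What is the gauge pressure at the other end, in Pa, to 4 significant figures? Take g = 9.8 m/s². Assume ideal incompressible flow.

P₂ ≈ 143400 Pa

The volume flow rate is constant, so v₂ = (A₁/A₂)v₁ = (119.0/28.38)·0.7731 = 3.242 m/s.
Energy conservation along the streamline gives P₂ = P₁ − ½ρ(v₂² − v₁²) − ρg(h₂ − h₁).
P₂ = 215100 + ½·802.3·(0.7731² − 3.242²) − 802.3·9.8·(+8.611) = 215100 + (-3976) − (67700) = 143400 Pa.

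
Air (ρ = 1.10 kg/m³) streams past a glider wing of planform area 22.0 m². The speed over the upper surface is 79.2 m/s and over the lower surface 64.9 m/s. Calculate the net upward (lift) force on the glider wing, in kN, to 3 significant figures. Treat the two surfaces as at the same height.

The faster flow above has the lower pressure; Bernoulli (same height) gives ΔP = ½ρ(v_up² − v_low²).
ΔP = ½·1.10·(79.2² − 64.9²) = 1130 Pa.
Lift = ΔP · A = 1130 × 22.0 = 24900 N.

F = 24.9 kN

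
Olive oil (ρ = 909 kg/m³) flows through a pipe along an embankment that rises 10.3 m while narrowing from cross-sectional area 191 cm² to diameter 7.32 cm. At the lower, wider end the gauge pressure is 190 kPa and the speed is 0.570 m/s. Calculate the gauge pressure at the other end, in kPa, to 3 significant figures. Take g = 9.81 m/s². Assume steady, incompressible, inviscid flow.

Mass conservation (A₁v₁ = A₂v₂) gives v₂ = 0.570 × 191/42.1 = 2.59 m/s.
Bernoulli: P₁ + ½ρv₁² + ρg h₁ = P₂ + ½ρv₂² + ρg h₂, so P₂ = P₁ + ½ρ(v₁² − v₂²) − ρg(h₂ − h₁).
P₂ = 190000 + ½·909·(0.570² − 2.59²) − 909·9.81·(+10.3) = 190000 + (-2890) − (91800) = 95300 Pa.

P₂ ≈ 95.3 kPa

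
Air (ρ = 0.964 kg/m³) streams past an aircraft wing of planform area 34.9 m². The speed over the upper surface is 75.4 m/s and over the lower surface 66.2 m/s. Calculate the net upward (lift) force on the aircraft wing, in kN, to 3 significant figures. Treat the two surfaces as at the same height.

21.9 kN

The faster flow above has the lower pressure; Bernoulli (same height) gives ΔP = ½ρ(v_up² − v_low²).
ΔP = ½·0.964·(75.4² − 66.2²) = 628 Pa.
Lift = ΔP · A = 628 × 34.9 = 21900 N.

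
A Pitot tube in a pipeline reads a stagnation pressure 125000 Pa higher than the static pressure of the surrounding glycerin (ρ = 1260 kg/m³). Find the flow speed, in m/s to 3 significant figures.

14.1 m/s

At the stagnation point the flow is brought to rest, so Bernoulli gives P_stag − P_static = ½ρv².
v = √(2ΔP/ρ) = √(2·125000/1260) = 14.1 m/s.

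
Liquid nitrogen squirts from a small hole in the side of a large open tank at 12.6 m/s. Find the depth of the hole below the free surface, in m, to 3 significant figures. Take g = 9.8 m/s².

h ≈ 8.10 m

Inverting v = √(2gh) gives h = v² / 2g.
h = 12.6²/(2·9.8) = 159/19.60 = 8.10 m.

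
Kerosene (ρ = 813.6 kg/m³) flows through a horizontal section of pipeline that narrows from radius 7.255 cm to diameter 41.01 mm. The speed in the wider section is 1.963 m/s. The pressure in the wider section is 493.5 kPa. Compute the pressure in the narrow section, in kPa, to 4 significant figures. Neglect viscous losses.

By continuity, v₂ = v₁·A₁/A₂ = 1.963·(165.4/13.21) = 24.57 m/s.
The pipe is horizontal, so Bernoulli reduces to P₁ + ½ρv₁² = P₂ + ½ρv₂².
P₂ = P₁ − ½ρ(v₂² − v₁²) = 493500 − ½·813.6·(24.57² − 1.963²) = 493500 − 244100 = 249400 Pa.

249.4 kPa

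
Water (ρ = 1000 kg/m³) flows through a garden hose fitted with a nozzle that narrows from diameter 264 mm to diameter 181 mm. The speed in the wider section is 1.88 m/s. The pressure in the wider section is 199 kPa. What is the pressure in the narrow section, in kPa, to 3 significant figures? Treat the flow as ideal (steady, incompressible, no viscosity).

Mass conservation (A₁v₁ = A₂v₂) gives v₂ = 1.88 × 547/257 = 4.00 m/s.
With no height change, Bernoulli's equation is P₁ + ½ρv₁² = P₂ + ½ρv₂².
P₂ = P₁ − ½ρ(v₂² − v₁²) = 199000 − ½·1000·(4.00² − 1.88²) = 199000 − 6230 = 193000 Pa.

P₂ ≈ 193 kPa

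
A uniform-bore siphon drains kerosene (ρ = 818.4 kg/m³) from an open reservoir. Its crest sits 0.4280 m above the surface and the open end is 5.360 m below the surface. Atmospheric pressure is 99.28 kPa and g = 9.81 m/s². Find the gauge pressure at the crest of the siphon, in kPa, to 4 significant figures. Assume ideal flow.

P_gauge = -46.47 kPa

Bernoulli surface→outlet gives ½v² = g·h_out, so v = √(2·9.81·5.360) = 10.25 m/s.
With constant cross-section the crest speed equals v; applying Bernoulli from the surface up to the crest, P_top = P_atm − ½ρv² − ρg·h_top.
P_top = 99280 − ½·818.4·10.25² − 818.4·9.81·0.4280 = 52810 Pa. So P_gauge = P_top − P_atm = -46470 Pa.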